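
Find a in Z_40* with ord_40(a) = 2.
9 has order 2 mod 40 since 9^{2} ≡ 1 (mod 40) and no smaller power works.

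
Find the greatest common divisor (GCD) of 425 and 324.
1

Using the Euclidean algorithm:
425 = 1 × 324 + 101
324 = 3 × 101 + 21
101 = 4 × 21 + 17
21 = 1 × 17 + 4
17 = 4 × 4 + 1
4 = 4 × 1 + 0

GCD(425, 324) = 1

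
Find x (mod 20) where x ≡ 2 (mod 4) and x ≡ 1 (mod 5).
M = 4 × 5 = 20. M₁ = 5, y₁ ≡ 1 (mod 4). M₂ = 4, y₂ ≡ 4 (mod 5). x = 2×5×1 + 1×4×4 ≡ 6 (mod 20)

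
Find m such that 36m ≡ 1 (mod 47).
36^(-1) ≡ 17 (mod 47). Verification: 36 × 17 = 612 ≡ 1 (mod 47)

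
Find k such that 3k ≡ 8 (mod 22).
10

Since gcd(3, 22) = 1 divides 8, a solution exists.
Multiply both sides by the inverse of 3 mod 22:
  3^(-1) mod 22 = 15
  x ≡ 15 × 8 ≡ 120 ≡ 10 (mod 22)
Verification: 3 × 10 = 30 = 1 × 22 + 8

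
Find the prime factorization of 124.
2^2 × 31

Divide by primes starting from smallest:
124 ÷ 2 = 62
62 ÷ 2 = 31
31 ÷ 31 = 1

124 = 2^2 × 31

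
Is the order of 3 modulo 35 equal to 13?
No, the actual order is 12, not 13.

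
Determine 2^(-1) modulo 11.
2^(-1) ≡ 6 (mod 11). Verification: 2 × 6 = 12 ≡ 1 (mod 11)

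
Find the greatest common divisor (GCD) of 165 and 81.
3

Using the Euclidean algorithm:
165 = 2 × 81 + 3
81 = 27 × 3 + 0

GCD(165, 81) = 3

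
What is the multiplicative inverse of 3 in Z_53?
3^(-1) ≡ 18 (mod 53). Verification: 3 × 18 = 54 ≡ 1 (mod 53)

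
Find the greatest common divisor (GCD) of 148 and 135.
1

Using the Euclidean algorithm:
148 = 1 × 135 + 13
135 = 10 × 13 + 5
13 = 2 × 5 + 3
5 = 1 × 3 + 2
3 = 1 × 2 + 1
2 = 2 × 1 + 0

GCD(148, 135) = 1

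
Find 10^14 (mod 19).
Using repeated squaring. 14 = 8 + 4 + 2 (binary 1110). Repeated squaring mod 19: 10^1 ≡ 10; 10^2 ≡ 10² = 100 ≡ 5; 10^4 ≡ 5² = 25 ≡ 6; 10^8 ≡ 6² = 36 ≡ 17. Multiply: 10^14 = 10^8 × 10^4 × 10^2 ≡ 17 × 6 × 5 (mod 19): 17 × 6 = 102 ≡ 7; 7 × 5 = 35 ≡ 16. So 10^14 ≡ 16 (mod 19).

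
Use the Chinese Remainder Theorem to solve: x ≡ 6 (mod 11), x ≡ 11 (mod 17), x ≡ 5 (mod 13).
2085

Using the Chinese Remainder Theorem:
M = product of moduli = 2431
For equation 1: M_1 = 221, 221 ≡ 1 (mod 11), inverse of 221 mod 11 is 1 (check: 1 × 1 = 1 ≡ 1 (mod 11))
For equation 2: M_2 = 143, 143 ≡ 7 (mod 17), inverse of 143 mod 17 is 5 (check: 7 × 5 = 35 ≡ 1 (mod 17))
For equation 3: M_3 = 187, 187 ≡ 5 (mod 13), inverse of 187 mod 13 is 8 (check: 5 × 8 = 40 ≡ 1 (mod 13))
Combine: x ≡ Σ r_i×M_i×(M_i⁻¹ mod m_i) = 6×221×1 + 11×143×5 + 5×187×8 = 1326 + 7865 + 7480 = 16671
16671 mod 2431 = 2085
x ≡ 2085 (mod 2431)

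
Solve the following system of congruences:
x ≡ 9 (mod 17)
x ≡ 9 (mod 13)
9

Using the Chinese Remainder Theorem:
M = product of moduli = 221
For equation 1: M_1 = 13, 13 ≡ 13 (mod 17), inverse of 13 mod 17 is 4 (check: 13 × 4 = 52 ≡ 1 (mod 17))
For equation 2: M_2 = 17, 17 ≡ 4 (mod 13), inverse of 17 mod 13 is 10 (check: 4 × 10 = 40 ≡ 1 (mod 13))
Combine: x ≡ Σ r_i×M_i×(M_i⁻¹ mod m_i) = 9×13×4 + 9×17×10 = 468 + 1530 = 1998
1998 mod 221 = 9
x ≡ 9 (mod 221)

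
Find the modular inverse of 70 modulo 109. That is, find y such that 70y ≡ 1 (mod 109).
95

Using Extended Euclidean Algorithm:
gcd(70, 109) = 1
Bezout coefficients: 70 × -14 + 109 × 9 = 1
So 70 × -14 ≡ 1 (mod 109)
The inverse is -14 mod 109 = 95
Verification: 70 × 95 = 6650 = 61 × 109 + 1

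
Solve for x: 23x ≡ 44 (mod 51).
13

Since gcd(23, 51) = 1 divides 44, a solution exists.
Multiply both sides by the inverse of 23 mod 51:
  23^(-1) mod 51 = 20
  x ≡ 20 × 44 ≡ 880 ≡ 13 (mod 51)
Verification: 23 × 13 = 299 = 5 × 51 + 44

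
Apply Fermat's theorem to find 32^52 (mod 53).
By Fermat's Little Theorem, 32^{52} ≡ 1 (mod 53) since 53 is prime and gcd(32, 53) = 1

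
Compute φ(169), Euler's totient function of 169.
156

Prime factorization: 169 = 13^2
Using the formula φ(n) = n × Π(1 - 1/p) for each prime factor p:
φ(169) = 169 × (1 - 1/13)
φ(169) = 156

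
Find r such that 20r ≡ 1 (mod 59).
20^(-1) ≡ 3 (mod 59). Verification: 20 × 3 = 60 ≡ 1 (mod 59)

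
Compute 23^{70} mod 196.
177

Using successive squaring:
Binary expansion of 70: 1000110
Powers of 23 mod 196 (each is the square of the previous):
  23^1 ≡ 23 (mod 196)
  23^2 ≡ 23² = 529 ≡ 137 (mod 196)
  23^4 ≡ 137² = 18769 ≡ 149 (mod 196)
  23^8 ≡ 149² = 22201 ≡ 53 (mod 196)
  23^16 ≡ 53² = 2809 ≡ 65 (mod 196)
  23^32 ≡ 65² = 4225 ≡ 109 (mod 196)
  23^64 ≡ 109² = 11881 ≡ 121 (mod 196)
70 = 64 + 4 + 2, so 23^70 = 23^64 × 23^4 × 23^2 ≡ 121 × 149 × 137 (mod 196)
Multiplying step by step:
  121 × 149 = 18029 ≡ 193 (mod 196)
  193 × 137 = 26441 ≡ 177 (mod 196)
Result: 23^70 ≡ 177 (mod 196)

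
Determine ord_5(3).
Powers of 3 mod 5: 3^1≡3, 3^2≡4, 3^3≡2, 3^4≡1. Order = 4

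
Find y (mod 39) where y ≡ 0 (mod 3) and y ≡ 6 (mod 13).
M = 3 × 13 = 39. M₁ = 13, y₁ ≡ 1 (mod 3). M₂ = 3, y₂ ≡ 9 (mod 13). y = 0×13×1 + 6×3×9 ≡ 6 (mod 39)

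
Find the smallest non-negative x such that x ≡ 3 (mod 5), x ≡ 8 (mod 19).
8

Using the Chinese Remainder Theorem:
M = product of moduli = 95
For equation 1: M_1 = 19, 19 ≡ 4 (mod 5), inverse of 19 mod 5 is 4 (check: 4 × 4 = 16 ≡ 1 (mod 5))
For equation 2: M_2 = 5, 5 ≡ 5 (mod 19), inverse of 5 mod 19 is 4 (check: 5 × 4 = 20 ≡ 1 (mod 19))
Combine: x ≡ Σ r_i×M_i×(M_i⁻¹ mod m_i) = 3×19×4 + 8×5×4 = 228 + 160 = 388
388 mod 95 = 8
x ≡ 8 (mod 95)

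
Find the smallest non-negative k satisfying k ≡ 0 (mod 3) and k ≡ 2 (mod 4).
M = 3 × 4 = 12. M₁ = 4, y₁ ≡ 1 (mod 3). M₂ = 3, y₂ ≡ 3 (mod 4). k = 0×4×1 + 2×3×3 ≡ 6 (mod 12)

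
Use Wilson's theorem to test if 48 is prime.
(47)! mod 48 = 0. Since 0 ≢ -1 (mod 48), 48 is not prime.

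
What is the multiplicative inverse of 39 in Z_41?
39^(-1) ≡ 20 (mod 41). Verification: 39 × 20 = 780 ≡ 1 (mod 41)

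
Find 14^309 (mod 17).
Using Fermat: 14^{16} ≡ 1 (mod 17). 309 ≡ 5 (mod 16). So 14^{309} ≡ 14^{5} ≡ 12 (mod 17)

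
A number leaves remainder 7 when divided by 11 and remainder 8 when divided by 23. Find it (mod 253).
M = 11 × 23 = 253. M₁ = 23, y₁ ≡ 1 (mod 11). M₂ = 11, y₂ ≡ 21 (mod 23). k = 7×23×1 + 8×11×21 ≡ 238 (mod 253)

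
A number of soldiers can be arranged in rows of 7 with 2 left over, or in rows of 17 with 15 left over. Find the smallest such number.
M = 7 × 17 = 119. M₁ = 17, y₁ ≡ 5 (mod 7). M₂ = 7, y₂ ≡ 5 (mod 17). r = 2×17×5 + 15×7×5 ≡ 100 (mod 119). The smallest positive such number is 100.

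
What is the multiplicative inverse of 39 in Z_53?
39^(-1) ≡ 34 (mod 53). Verification: 39 × 34 = 1326 ≡ 1 (mod 53)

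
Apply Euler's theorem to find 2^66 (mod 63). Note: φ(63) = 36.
By Euler: 2^{36} ≡ 1 (mod 63) since gcd(2, 63) = 1. 66 = 1×36 + 30. So 2^{66} ≡ 2^{30} ≡ 1 (mod 63)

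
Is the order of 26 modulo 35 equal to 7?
No, the actual order is 6, not 7.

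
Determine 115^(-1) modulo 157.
115^(-1) ≡ 71 (mod 157). Verification: 115 × 71 = 8165 ≡ 1 (mod 157)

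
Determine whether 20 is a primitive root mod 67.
p - 1 = 66 has prime divisors 2, 3, 11. Check 20^(66/q) mod 67 for each: 20^(66/2) = 20^33 ≡ 66, 20^(66/3) = 20^22 ≡ 29, 20^(66/11) = 20^6 ≡ 59 (mod 67). None of these is 1, so 20 has order 66 = φ(67), so it is a primitive root mod 67.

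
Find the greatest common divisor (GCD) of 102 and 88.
2

Using the Euclidean algorithm:
102 = 1 × 88 + 14
88 = 6 × 14 + 4
14 = 3 × 4 + 2
4 = 2 × 2 + 0

GCD(102, 88) = 2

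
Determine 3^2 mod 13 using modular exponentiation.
2 = 2 (binary 10). Repeated squaring mod 13: 3^1 ≡ 3; 3^2 ≡ 3² = 9 ≡ 9. So 3^2 ≡ 9 (mod 13).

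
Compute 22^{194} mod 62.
38

Using successive squaring:
Binary expansion of 194: 11000010
Powers of 22 mod 62 (each is the square of the previous):
  22^1 ≡ 22 (mod 62)
  22^2 ≡ 22² = 484 ≡ 50 (mod 62)
  22^4 ≡ 50² = 2500 ≡ 20 (mod 62)
  22^8 ≡ 20² = 400 ≡ 28 (mod 62)
  22^16 ≡ 28² = 784 ≡ 40 (mod 62)
  22^32 ≡ 40² = 1600 ≡ 50 (mod 62)
  22^64 ≡ 50² = 2500 ≡ 20 (mod 62)
  22^128 ≡ 20² = 400 ≡ 28 (mod 62)
194 = 128 + 64 + 2, so 22^194 = 22^128 × 22^64 × 22^2 ≡ 28 × 20 × 50 (mod 62)
Multiplying step by step:
  28 × 20 = 560 ≡ 2 (mod 62)
  2 × 50 = 100 ≡ 38 (mod 62)
Result: 22^194 ≡ 38 (mod 62)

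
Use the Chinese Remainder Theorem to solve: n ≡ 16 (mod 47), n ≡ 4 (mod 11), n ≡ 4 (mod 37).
4481

Using the Chinese Remainder Theorem:
M = product of moduli = 19129
For equation 1: M_1 = 407, 407 ≡ 31 (mod 47), inverse of 407 mod 47 is 44 (check: 31 × 44 = 1364 ≡ 1 (mod 47))
For equation 2: M_2 = 1739, 1739 ≡ 1 (mod 11), inverse of 1739 mod 11 is 1 (check: 1 × 1 = 1 ≡ 1 (mod 11))
For equation 3: M_3 = 517, 517 ≡ 36 (mod 37), inverse of 517 mod 37 is 36 (check: 36 × 36 = 1296 ≡ 1 (mod 37))
Combine: n ≡ Σ r_i×M_i×(M_i⁻¹ mod m_i) = 16×407×44 + 4×1739×1 + 4×517×36 = 286528 + 6956 + 74448 = 367932
367932 mod 19129 = 4481
n ≡ 4481 (mod 19129)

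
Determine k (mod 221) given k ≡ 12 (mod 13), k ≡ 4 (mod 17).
38

Using the Chinese Remainder Theorem:
M = product of moduli = 221
For equation 1: M_1 = 17, 17 ≡ 4 (mod 13), inverse of 17 mod 13 is 10 (check: 4 × 10 = 40 ≡ 1 (mod 13))
For equation 2: M_2 = 13, 13 ≡ 13 (mod 17), inverse of 13 mod 17 is 4 (check: 13 × 4 = 52 ≡ 1 (mod 17))
Combine: k ≡ Σ r_i×M_i×(M_i⁻¹ mod m_i) = 12×17×10 + 4×13×4 = 2040 + 208 = 2248
2248 mod 221 = 38
k ≡ 38 (mod 221)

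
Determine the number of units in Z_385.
240

Prime factorization: 385 = 5 × 7 × 11
Using the formula φ(n) = n × Π(1 - 1/p) for each prime factor p:
φ(385) = 385 × (1 - 1/5) × (1 - 1/7) × (1 - 1/11)
φ(385) = 240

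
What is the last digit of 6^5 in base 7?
5 = 4 + 1 (binary 101). Repeated squaring mod 7: 6^1 ≡ 6; 6^2 ≡ 6² = 36 ≡ 1; 6^4 ≡ 1² = 1 ≡ 1. Multiply: 6^5 = 6^4 × 6^1 ≡ 1 × 6 (mod 7): 1 × 6 = 6 ≡ 6. So 6^5 ≡ 6 (mod 7).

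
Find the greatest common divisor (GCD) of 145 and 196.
1

Using the Euclidean algorithm:
145 = 0 × 196 + 145
196 = 1 × 145 + 51
145 = 2 × 51 + 43
51 = 1 × 43 + 8
43 = 5 × 8 + 3
8 = 2 × 3 + 2
3 = 1 × 2 + 1
2 = 2 × 1 + 0

GCD(145, 196) = 1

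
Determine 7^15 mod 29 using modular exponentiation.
Using repeated squaring. 15 = 8 + 4 + 2 + 1 (binary 1111). Repeated squaring mod 29: 7^1 ≡ 7; 7^2 ≡ 7² = 49 ≡ 20; 7^4 ≡ 20² = 400 ≡ 23; 7^8 ≡ 23² = 529 ≡ 7. Multiply: 7^15 = 7^8 × 7^4 × 7^2 × 7^1 ≡ 7 × 23 × 20 × 7 (mod 29): 7 × 23 = 161 ≡ 16; 16 × 20 = 320 ≡ 1; 1 × 7 = 7 ≡ 7. So 7^15 ≡ 7 (mod 29).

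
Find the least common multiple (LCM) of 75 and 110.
1650

First find GCD(75, 110) using the Euclidean algorithm:
75 = 0 × 110 + 75
110 = 1 × 75 + 35
75 = 2 × 35 + 5
35 = 7 × 5 + 0
GCD(75, 110) = 5

LCM formula: LCM(a, b) = (a × b) / GCD(a, b)
LCM(75, 110) = (75 × 110) / 5
LCM(75, 110) = 8250 / 5
LCM(75, 110) = 1650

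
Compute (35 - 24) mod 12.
11

(35 - 24) = 11
11 mod 12 = 11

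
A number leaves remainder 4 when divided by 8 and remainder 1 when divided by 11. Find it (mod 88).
M = 8 × 11 = 88. M₁ = 11, y₁ ≡ 3 (mod 8). M₂ = 8, y₂ ≡ 7 (mod 11). z = 4×11×3 + 1×8×7 ≡ 12 (mod 88)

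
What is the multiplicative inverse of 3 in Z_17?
3^(-1) ≡ 6 (mod 17). Verification: 3 × 6 = 18 ≡ 1 (mod 17)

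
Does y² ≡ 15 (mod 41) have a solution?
By Euler's criterion: 15^{20} ≡ 40 (mod 41). Since this equals -1 (≡ 40), 15 is not a QR.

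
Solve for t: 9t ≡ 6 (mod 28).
10

Since gcd(9, 28) = 1 divides 6, a solution exists.
Multiply both sides by the inverse of 9 mod 28:
  9^(-1) mod 28 = 25
  x ≡ 25 × 6 ≡ 150 ≡ 10 (mod 28)
Verification: 9 × 10 = 90 = 3 × 28 + 6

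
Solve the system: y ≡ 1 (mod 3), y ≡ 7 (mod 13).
M = 3 × 13 = 39. M₁ = 13, y₁ ≡ 1 (mod 3). M₂ = 3, y₂ ≡ 9 (mod 13). y = 1×13×1 + 7×3×9 ≡ 7 (mod 39)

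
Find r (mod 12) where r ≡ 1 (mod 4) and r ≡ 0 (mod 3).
M = 4 × 3 = 12. M₁ = 3, y₁ ≡ 3 (mod 4). M₂ = 4, y₂ ≡ 1 (mod 3). r = 1×3×3 + 0×4×1 ≡ 9 (mod 12)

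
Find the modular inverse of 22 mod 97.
22^(-1) ≡ 75 (mod 97). Verification: 22 × 75 = 1650 ≡ 1 (mod 97)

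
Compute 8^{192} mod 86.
4

Using successive squaring:
Binary expansion of 192: 11000000
Powers of 8 mod 86 (each is the square of the previous):
  8^1 ≡ 8 (mod 86)
  8^2 ≡ 8² = 64 ≡ 64 (mod 86)
  8^4 ≡ 64² = 4096 ≡ 54 (mod 86)
  8^8 ≡ 54² = 2916 ≡ 78 (mod 86)
  8^16 ≡ 78² = 6084 ≡ 64 (mod 86)
  8^32 ≡ 64² = 4096 ≡ 54 (mod 86)
  8^64 ≡ 54² = 2916 ≡ 78 (mod 86)
  8^128 ≡ 78² = 6084 ≡ 64 (mod 86)
192 = 128 + 64, so 8^192 = 8^128 × 8^64 ≡ 64 × 78 (mod 86)
Multiplying step by step:
  64 × 78 = 4992 ≡ 4 (mod 86)
Result: 8^192 ≡ 4 (mod 86)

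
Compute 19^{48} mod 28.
1

Using successive squaring:
Binary expansion of 48: 110000
Powers of 19 mod 28 (each is the square of the previous):
  19^1 ≡ 19 (mod 28)
  19^2 ≡ 19² = 361 ≡ 25 (mod 28)
  19^4 ≡ 25² = 625 ≡ 9 (mod 28)
  19^8 ≡ 9² = 81 ≡ 25 (mod 28)
  19^16 ≡ 25² = 625 ≡ 9 (mod 28)
  19^32 ≡ 9² = 81 ≡ 25 (mod 28)
48 = 32 + 16, so 19^48 = 19^32 × 19^16 ≡ 25 × 9 (mod 28)
Multiplying step by step:
  25 × 9 = 225 ≡ 1 (mod 28)
Result: 19^48 ≡ 1 (mod 28)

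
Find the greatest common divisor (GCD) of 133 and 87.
1

Using the Euclidean algorithm:
133 = 1 × 87 + 46
87 = 1 × 46 + 41
46 = 1 × 41 + 5
41 = 8 × 5 + 1
5 = 5 × 1 + 0

GCD(133, 87) = 1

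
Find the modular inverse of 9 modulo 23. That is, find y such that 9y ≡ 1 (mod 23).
18

Using Extended Euclidean Algorithm:
gcd(9, 23) = 1
Bezout coefficients: 9 × -5 + 23 × 2 = 1
So 9 × -5 ≡ 1 (mod 23)
The inverse is -5 mod 23 = 18
Verification: 9 × 18 = 162 = 7 × 23 + 1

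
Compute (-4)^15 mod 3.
Using Fermat: (-4)^{2} ≡ 1 (mod 3). 15 ≡ 1 (mod 2). So (-4)^{15} ≡ (-4)^{1} ≡ 2 (mod 3)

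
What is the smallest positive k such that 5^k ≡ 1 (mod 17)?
Powers of 5 mod 17: 5^1≡5, 5^2≡8, 5^3≡6, 5^4≡13, 5^5≡14, 5^6≡2, 5^7≡10, 5^8≡16, 5^9≡12, 5^10≡9, 5^11≡11, 5^12≡4, 5^13≡3, 5^14≡15, 5^15≡7, 5^16≡1. Order = 16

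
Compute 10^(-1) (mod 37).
10^(-1) ≡ 26 (mod 37). Verification: 10 × 26 = 260 ≡ 1 (mod 37)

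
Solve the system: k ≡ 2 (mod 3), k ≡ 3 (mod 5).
M = 3 × 5 = 15. M₁ = 5, y₁ ≡ 2 (mod 3). M₂ = 3, y₂ ≡ 2 (mod 5). k = 2×5×2 + 3×3×2 ≡ 8 (mod 15)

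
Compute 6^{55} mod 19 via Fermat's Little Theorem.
6

By Fermat's Little Theorem, a^(p-1) ≡ 1 (mod p) for prime p and gcd(a, p) = 1
Here p = 19, so 6^18 ≡ 1 (mod 19)
We can reduce the exponent: 55 mod 18 = 1
So 6^55 ≡ 6^1 (mod 19)
Computing: 6^1 mod 19 = 6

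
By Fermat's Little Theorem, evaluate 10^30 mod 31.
By Fermat's Little Theorem, 10^{30} ≡ 1 (mod 31) since 31 is prime and gcd(10, 31) = 1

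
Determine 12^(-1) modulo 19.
12^(-1) ≡ 8 (mod 19). Verification: 12 × 8 = 96 ≡ 1 (mod 19)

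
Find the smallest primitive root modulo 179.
p - 1 = 178 has prime divisors 2, 89. h is a primitive root mod 179 iff h^(178/q) ≢ 1 (mod 179) for each such q.
h = 2: 2^89 ≡ 178, 2^2 ≡ 4 (mod 179); none is 1, so 2 has order 178 and is a primitive root.
The smallest primitive root mod 179 is g = 2.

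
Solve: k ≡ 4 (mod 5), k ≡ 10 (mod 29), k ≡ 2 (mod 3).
M = 5 × 29 × 3 = 435. M₁ = 87, y₁ ≡ 3 (mod 5). M₂ = 15, y₂ ≡ 2 (mod 29). M₃ = 145, y₃ ≡ 1 (mod 3). k = 4×87×3 + 10×15×2 + 2×145×1 ≡ 329 (mod 435)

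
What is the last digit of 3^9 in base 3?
3 ≡ 0 (mod 3). 9 = 8 + 1 (binary 1001). Repeated squaring mod 3: 0^1 ≡ 0; 0^2 ≡ 0² = 0 ≡ 0; 0^4 ≡ 0² = 0 ≡ 0; 0^8 ≡ 0² = 0 ≡ 0. Multiply: 3^9 ≡ 0^8 × 0^1 ≡ 0 × 0 (mod 3): 0 × 0 = 0 ≡ 0. So 3^9 ≡ 0 (mod 3).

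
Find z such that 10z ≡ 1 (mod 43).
10^(-1) ≡ 13 (mod 43). Verification: 10 × 13 = 130 ≡ 1 (mod 43)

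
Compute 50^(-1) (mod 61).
50^(-1) ≡ 11 (mod 61). Verification: 50 × 11 = 550 ≡ 1 (mod 61)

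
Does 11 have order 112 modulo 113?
p - 1 = 112 has prime divisors 2, 7. Check 11^(112/q) mod 113 for each: 11^(112/2) = 11^56 ≡ 1, 11^(112/7) = 11^16 ≡ 106 (mod 113). Since 11^56 ≡ 1 (mod 113), the order of 11 divides 56 (in fact the order is 56) ≠ 112, so it is not a primitive root.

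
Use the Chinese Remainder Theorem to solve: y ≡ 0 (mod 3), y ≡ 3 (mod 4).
M = 3 × 4 = 12. M₁ = 4, y₁ ≡ 1 (mod 3). M₂ = 3, y₂ ≡ 3 (mod 4). y = 0×4×1 + 3×3×3 ≡ 3 (mod 12)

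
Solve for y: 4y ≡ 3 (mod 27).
21

Since gcd(4, 27) = 1 divides 3, a solution exists.
Multiply both sides by the inverse of 4 mod 27:
  4^(-1) mod 27 = 7
  x ≡ 7 × 3 ≡ 21 ≡ 21 (mod 27)
Verification: 4 × 21 = 84 = 3 × 27 + 3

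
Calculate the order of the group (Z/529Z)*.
506

Prime factorization: 529 = 23^2
Using the formula φ(n) = n × Π(1 - 1/p) for each prime factor p:
φ(529) = 529 × (1 - 1/23)
φ(529) = 506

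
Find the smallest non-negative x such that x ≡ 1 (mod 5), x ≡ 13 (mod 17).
81

Using the Chinese Remainder Theorem:
M = product of moduli = 85
For equation 1: M_1 = 17, 17 ≡ 2 (mod 5), inverse of 17 mod 5 is 3 (check: 2 × 3 = 6 ≡ 1 (mod 5))
For equation 2: M_2 = 5, 5 ≡ 5 (mod 17), inverse of 5 mod 17 is 7 (check: 5 × 7 = 35 ≡ 1 (mod 17))
Combine: x ≡ Σ r_i×M_i×(M_i⁻¹ mod m_i) = 1×17×3 + 13×5×7 = 51 + 455 = 506
506 mod 85 = 81
x ≡ 81 (mod 85)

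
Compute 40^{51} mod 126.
118

Using successive squaring:
Binary expansion of 51: 110011
Powers of 40 mod 126 (each is the square of the previous):
  40^1 ≡ 40 (mod 126)
  40^2 ≡ 40² = 1600 ≡ 88 (mod 126)
  40^4 ≡ 88² = 7744 ≡ 58 (mod 126)
  40^8 ≡ 58² = 3364 ≡ 88 (mod 126)
  40^16 ≡ 88² = 7744 ≡ 58 (mod 126)
  40^32 ≡ 58² = 3364 ≡ 88 (mod 126)
51 = 32 + 16 + 2 + 1, so 40^51 = 40^32 × 40^16 × 40^2 × 40^1 ≡ 88 × 58 × 88 × 40 (mod 126)
Multiplying step by step:
  88 × 58 = 5104 ≡ 64 (mod 126)
  64 × 88 = 5632 ≡ 88 (mod 126)
  88 × 40 = 3520 ≡ 118 (mod 126)
Result: 40^51 ≡ 118 (mod 126)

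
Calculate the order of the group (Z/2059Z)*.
1960

Prime factorization: 2059 = 29 × 71
Using the formula φ(n) = n × Π(1 - 1/p) for each prime factor p:
φ(2059) = 2059 × (1 - 1/29) × (1 - 1/71)
φ(2059) = 1960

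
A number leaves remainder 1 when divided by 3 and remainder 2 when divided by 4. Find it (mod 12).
M = 3 × 4 = 12. M₁ = 4, y₁ ≡ 1 (mod 3). M₂ = 3, y₂ ≡ 3 (mod 4). k = 1×4×1 + 2×3×3 ≡ 10 (mod 12)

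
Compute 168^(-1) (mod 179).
168^(-1) ≡ 65 (mod 179). Verification: 168 × 65 = 10920 ≡ 1 (mod 179)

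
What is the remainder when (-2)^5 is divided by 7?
(-2) ≡ 5 (mod 7). 5 = 4 + 1 (binary 101). Repeated squaring mod 7: 5^1 ≡ 5; 5^2 ≡ 5² = 25 ≡ 4; 5^4 ≡ 4² = 16 ≡ 2. Multiply: (-2)^5 ≡ 5^4 × 5^1 ≡ 2 × 5 (mod 7): 2 × 5 = 10 ≡ 3. So (-2)^5 ≡ 3 (mod 7).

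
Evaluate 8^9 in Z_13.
9 = 8 + 1 (binary 1001). Repeated squaring mod 13: 8^1 ≡ 8; 8^2 ≡ 8² = 64 ≡ 12; 8^4 ≡ 12² = 144 ≡ 1; 8^8 ≡ 1² = 1 ≡ 1. Multiply: 8^9 = 8^8 × 8^1 ≡ 1 × 8 (mod 13): 1 × 8 = 8 ≡ 8. So 8^9 ≡ 8 (mod 13).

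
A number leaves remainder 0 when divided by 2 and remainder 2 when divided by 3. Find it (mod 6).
M = 2 × 3 = 6. M₁ = 3, y₁ ≡ 1 (mod 2). M₂ = 2, y₂ ≡ 2 (mod 3). n = 0×3×1 + 2×2×2 ≡ 2 (mod 6)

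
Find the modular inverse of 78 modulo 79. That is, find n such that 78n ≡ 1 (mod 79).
78

Using Extended Euclidean Algorithm:
gcd(78, 79) = 1
Bezout coefficients: 78 × -1 + 79 × 1 = 1
So 78 × -1 ≡ 1 (mod 79)
The inverse is -1 mod 79 = 78
Verification: 78 × 78 = 6084 = 77 × 79 + 1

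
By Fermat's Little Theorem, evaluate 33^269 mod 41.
By Fermat: 33^{40} ≡ 1 (mod 41). 269 = 6×40 + 29. So 33^{269} ≡ 33^{29} ≡ 36 (mod 41)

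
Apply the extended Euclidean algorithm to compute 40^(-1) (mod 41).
Extended GCD: 40(-1) + 41(1) = 1. So 40^(-1) ≡ 40 ≡ 40 (mod 41). Verify: 40 × 40 = 1600 ≡ 1 (mod 41)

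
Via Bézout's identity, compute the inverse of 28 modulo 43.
Extended GCD: 28(20) + 43(-13) = 1. So 28^(-1) ≡ 20 ≡ 20 (mod 43). Verify: 28 × 20 = 560 ≡ 1 (mod 43)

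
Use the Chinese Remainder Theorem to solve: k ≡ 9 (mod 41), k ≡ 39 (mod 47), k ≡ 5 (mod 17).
15220

Using the Chinese Remainder Theorem:
M = product of moduli = 32759
For equation 1: M_1 = 799, 799 ≡ 20 (mod 41), inverse of 799 mod 41 is 39 (check: 20 × 39 = 780 ≡ 1 (mod 41))
For equation 2: M_2 = 697, 697 ≡ 39 (mod 47), inverse of 697 mod 47 is 41 (check: 39 × 41 = 1599 ≡ 1 (mod 47))
For equation 3: M_3 = 1927, 1927 ≡ 6 (mod 17), inverse of 1927 mod 17 is 3 (check: 6 × 3 = 18 ≡ 1 (mod 17))
Combine: k ≡ Σ r_i×M_i×(M_i⁻¹ mod m_i) = 9×799×39 + 39×697×41 + 5×1927×3 = 280449 + 1114503 + 28905 = 1423857
1423857 mod 32759 = 15220
k ≡ 15220 (mod 32759)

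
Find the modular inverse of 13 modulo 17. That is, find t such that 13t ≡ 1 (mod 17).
4

Using Extended Euclidean Algorithm:
gcd(13, 17) = 1
Bezout coefficients: 13 × 4 + 17 × -3 = 1
So 13 × 4 ≡ 1 (mod 17)
The inverse is 4 mod 17 = 4
Verification: 13 × 4 = 52 = 3 × 17 + 1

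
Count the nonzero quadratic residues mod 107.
For prime 107, there are (p-1)/2 = (107-1)/2 = 53 quadratic residues (excluding 0).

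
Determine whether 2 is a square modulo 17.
By Euler's criterion: 2^{8} ≡ 1 (mod 17). Since this equals 1, 2 is a QR.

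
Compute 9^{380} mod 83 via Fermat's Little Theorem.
44

By Fermat's Little Theorem, a^(p-1) ≡ 1 (mod p) for prime p and gcd(a, p) = 1
Here p = 83, so 9^82 ≡ 1 (mod 83)
We can reduce the exponent: 380 mod 82 = 52
So 9^380 ≡ 9^52 (mod 83)
Computing: 9^52 mod 83 = 44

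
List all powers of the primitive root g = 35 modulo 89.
g^1, g^2, ..., g^{88} mod 89: {35, 68, 66, 85, 38, 84, 3, 16, 26, 20, 77, 25, 74, 9, 48, 78, 60, 53, 75, 44, 27, 55, 56, 2, 70, 47, 43, 81, 76, 79, 6, 32, 52, 40, 65, 50, 59, 18, 7, 67, 31, 17, 61, 88, 54, 21, 23, 4, 51, 5, 86, 73, 63, 69, 12, 64, 15, 80, 41, 11, 29, 36, 14, 45, 62, 34, 33, 87, 19, 42, 46, 8, 13, 10, 83, 57, 37, 49, 24, 39, 30, 71, 82, 22, 58, 72, 28, 1}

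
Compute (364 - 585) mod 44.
43

(364 - 585) = -221
-221 mod 44 = 43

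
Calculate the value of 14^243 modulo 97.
Using Fermat: 14^{96} ≡ 1 (mod 97). 243 ≡ 51 (mod 96). So 14^{243} ≡ 14^{51} ≡ 69 (mod 97)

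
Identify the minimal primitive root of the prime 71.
p - 1 = 70 has prime divisors 2, 5, 7. h is a primitive root mod 71 iff h^(70/q) ≢ 1 (mod 71) for each such q.
h = 2: 2^35 ≡ 1, 2^14 ≡ 54, 2^10 ≡ 30 (mod 71); 2^35 ≡ 1, so not a primitive root.
h = 3: 3^35 ≡ 1, 3^14 ≡ 54, 3^10 ≡ 48 (mod 71); 3^35 ≡ 1, so not a primitive root.
h = 4: 4^35 ≡ 1, 4^14 ≡ 5, 4^10 ≡ 48 (mod 71); 4^35 ≡ 1, so not a primitive root.
h = 5: 5^35 ≡ 1, 5^14 ≡ 57, 5^10 ≡ 1 (mod 71); 5^35 ≡ 1, so not a primitive root.
h = 6: 6^35 ≡ 1, 6^14 ≡ 5, 6^10 ≡ 20 (mod 71); 6^35 ≡ 1, so not a primitive root.
h = 7: 7^35 ≡ 70, 7^14 ≡ 54, 7^10 ≡ 45 (mod 71); none is 1, so 7 has order 70 and is a primitive root.
The smallest primitive root mod 71 is g = 7.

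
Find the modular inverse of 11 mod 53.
11^(-1) ≡ 29 (mod 53). Verification: 11 × 29 = 319 ≡ 1 (mod 53)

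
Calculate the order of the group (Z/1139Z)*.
1056

Prime factorization: 1139 = 17 × 67
Using the formula φ(n) = n × Π(1 - 1/p) for each prime factor p:
φ(1139) = 1139 × (1 - 1/17) × (1 - 1/67)
φ(1139) = 1056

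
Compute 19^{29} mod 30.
19

Using successive squaring:
Binary expansion of 29: 11101
Powers of 19 mod 30 (each is the square of the previous):
  19^1 ≡ 19 (mod 30)
  19^2 ≡ 19² = 361 ≡ 1 (mod 30)
  19^4 ≡ 1² = 1 ≡ 1 (mod 30)
  19^8 ≡ 1² = 1 ≡ 1 (mod 30)
  19^16 ≡ 1² = 1 ≡ 1 (mod 30)
29 = 16 + 8 + 4 + 1, so 19^29 = 19^16 × 19^8 × 19^4 × 19^1 ≡ 1 × 1 × 1 × 19 (mod 30)
Multiplying step by step:
  1 × 1 = 1 ≡ 1 (mod 30)
  1 × 1 = 1 ≡ 1 (mod 30)
  1 × 19 = 19 ≡ 19 (mod 30)
Result: 19^29 ≡ 19 (mod 30)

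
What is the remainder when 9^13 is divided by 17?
Using repeated squaring. 13 = 8 + 4 + 1 (binary 1101). Repeated squaring mod 17: 9^1 ≡ 9; 9^2 ≡ 9² = 81 ≡ 13; 9^4 ≡ 13² = 169 ≡ 16; 9^8 ≡ 16² = 256 ≡ 1. Multiply: 9^13 = 9^8 × 9^4 × 9^1 ≡ 1 × 16 × 9 (mod 17): 1 × 16 = 16 ≡ 16; 16 × 9 = 144 ≡ 8. So 9^13 ≡ 8 (mod 17).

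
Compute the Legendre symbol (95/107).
(95/107) = 95^{53} mod 107 = -1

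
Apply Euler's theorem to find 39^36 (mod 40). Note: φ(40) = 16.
By Euler: 39^{16} ≡ 1 (mod 40) since gcd(39, 40) = 1. 36 = 2×16 + 4. So 39^{36} ≡ 39^{4} ≡ 1 (mod 40)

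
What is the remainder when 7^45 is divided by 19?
Using Fermat: 7^{18} ≡ 1 (mod 19). 45 ≡ 9 (mod 18). So 7^{45} ≡ 7^{9} ≡ 1 (mod 19)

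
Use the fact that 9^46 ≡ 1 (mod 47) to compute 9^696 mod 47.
By Fermat: 9^{46} ≡ 1 (mod 47). 696 ≡ 6 (mod 46). So 9^{696} ≡ 9^{6} ≡ 12 (mod 47)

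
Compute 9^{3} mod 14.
1

Using successive squaring:
Binary expansion of 3: 11
Powers of 9 mod 14 (each is the square of the previous):
  9^1 ≡ 9 (mod 14)
  9^2 ≡ 9² = 81 ≡ 11 (mod 14)
3 = 2 + 1, so 9^3 = 9^2 × 9^1 ≡ 11 × 9 (mod 14)
Multiplying step by step:
  11 × 9 = 99 ≡ 1 (mod 14)
Result: 9^3 ≡ 1 (mod 14)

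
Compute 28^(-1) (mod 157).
28^(-1) ≡ 129 (mod 157). Verification: 28 × 129 = 3612 ≡ 1 (mod 157)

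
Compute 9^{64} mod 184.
25

Using successive squaring:
Binary expansion of 64: 1000000
Powers of 9 mod 184 (each is the square of the previous):
  9^1 ≡ 9 (mod 184)
  9^2 ≡ 9² = 81 ≡ 81 (mod 184)
  9^4 ≡ 81² = 6561 ≡ 121 (mod 184)
  9^8 ≡ 121² = 14641 ≡ 105 (mod 184)
  9^16 ≡ 105² = 11025 ≡ 169 (mod 184)
  9^32 ≡ 169² = 28561 ≡ 41 (mod 184)
  9^64 ≡ 41² = 1681 ≡ 25 (mod 184)
64 is a power of 2, so 9^64 is the last square: ≡ 25 (mod 184)
Result: 9^64 ≡ 25 (mod 184)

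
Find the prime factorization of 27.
3^3

Divide by primes starting from smallest:
27 ÷ 3 = 9
9 ÷ 3 = 3
3 ÷ 3 = 1

27 = 3^3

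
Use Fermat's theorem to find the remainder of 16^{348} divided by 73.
64

By Fermat's Little Theorem, a^(p-1) ≡ 1 (mod p) for prime p and gcd(a, p) = 1
Here p = 73, so 16^72 ≡ 1 (mod 73)
We can reduce the exponent: 348 mod 72 = 60
So 16^348 ≡ 16^60 (mod 73)
Computing: 16^60 mod 73 = 64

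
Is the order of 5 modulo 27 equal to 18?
Yes, ord_27(5) = 18.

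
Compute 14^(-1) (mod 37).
14^(-1) ≡ 8 (mod 37). Verification: 14 × 8 = 112 ≡ 1 (mod 37)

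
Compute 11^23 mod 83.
Using repeated squaring. 23 = 16 + 4 + 2 + 1 (binary 10111). Repeated squaring mod 83: 11^1 ≡ 11; 11^2 ≡ 11² = 121 ≡ 38; 11^4 ≡ 38² = 1444 ≡ 33; 11^8 ≡ 33² = 1089 ≡ 10; 11^16 ≡ 10² = 100 ≡ 17. Multiply: 11^23 = 11^16 × 11^4 × 11^2 × 11^1 ≡ 17 × 33 × 38 × 11 (mod 83): 17 × 33 = 561 ≡ 63; 63 × 38 = 2394 ≡ 70; 70 × 11 = 770 ≡ 23. So 11^23 ≡ 23 (mod 83).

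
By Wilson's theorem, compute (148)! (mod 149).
By Wilson's theorem, (148)! ≡ -1 ≡ 148 (mod 149)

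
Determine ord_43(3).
Powers of 3 mod 43: 3^1≡3, 3^2≡9, 3^3≡27, 3^4≡38, 3^5≡28, 3^6≡41, 3^7≡37, 3^8≡25, 3^9≡32, 3^10≡10, 3^11≡30, 3^12≡4, 3^13≡12, 3^14≡36, 3^15≡22, 3^16≡23, 3^17≡26, 3^18≡35, 3^19≡19, 3^20≡14, 3^21≡42, 3^22≡40, 3^23≡34, 3^24≡16, 3^25≡5, 3^26≡15, 3^27≡2, 3^28≡6, 3^29≡18, 3^30≡11, 3^31≡33, 3^32≡13, 3^33≡39, 3^34≡31, 3^35≡7, 3^36≡21, 3^37≡20, 3^38≡17, 3^39≡8, 3^40≡24, 3^41≡29, 3^42≡1. Order = 42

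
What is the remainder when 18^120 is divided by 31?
Using Fermat: 18^{30} ≡ 1 (mod 31). 120 ≡ 0 (mod 30). So 18^{120} ≡ 18^{0} ≡ 1 (mod 31)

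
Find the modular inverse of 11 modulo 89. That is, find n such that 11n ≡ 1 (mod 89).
81

Using Extended Euclidean Algorithm:
gcd(11, 89) = 1
Bezout coefficients: 11 × -8 + 89 × 1 = 1
So 11 × -8 ≡ 1 (mod 89)
The inverse is -8 mod 89 = 81
Verification: 11 × 81 = 891 = 10 × 89 + 1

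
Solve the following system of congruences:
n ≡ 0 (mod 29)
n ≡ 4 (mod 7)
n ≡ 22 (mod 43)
3161

Using the Chinese Remainder Theorem:
M = product of moduli = 8729
For equation 1: M_1 = 301, 301 ≡ 11 (mod 29), inverse of 301 mod 29 is 8 (check: 11 × 8 = 88 ≡ 1 (mod 29))
For equation 2: M_2 = 1247, 1247 ≡ 1 (mod 7), inverse of 1247 mod 7 is 1 (check: 1 × 1 = 1 ≡ 1 (mod 7))
For equation 3: M_3 = 203, 203 ≡ 31 (mod 43), inverse of 203 mod 43 is 25 (check: 31 × 25 = 775 ≡ 1 (mod 43))
Combine: n ≡ Σ r_i×M_i×(M_i⁻¹ mod m_i) = 0×301×8 + 4×1247×1 + 22×203×25 = 0 + 4988 + 111650 = 116638
116638 mod 8729 = 3161
n ≡ 3161 (mod 8729)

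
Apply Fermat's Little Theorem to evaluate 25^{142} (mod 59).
53

By Fermat's Little Theorem, a^(p-1) ≡ 1 (mod p) for prime p and gcd(a, p) = 1
Here p = 59, so 25^58 ≡ 1 (mod 59)
We can reduce the exponent: 142 mod 58 = 26
So 25^142 ≡ 25^26 (mod 59)
Computing: 25^26 mod 59 = 53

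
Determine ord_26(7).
Powers of 7 mod 26: 7^1≡7, 7^2≡23, 7^3≡5, 7^4≡9, 7^5≡11, 7^6≡25, 7^7≡19, 7^8≡3, 7^9≡21, 7^10≡17, 7^11≡15, 7^12≡1. Order = 12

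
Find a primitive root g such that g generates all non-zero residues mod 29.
p - 1 = 28 has prime divisors 2, 7. h is a primitive root mod 29 iff h^(28/q) ≢ 1 (mod 29) for each such q.
h = 2: 2^14 ≡ 28, 2^4 ≡ 16 (mod 29); none is 1, so 2 has order 28 and is a primitive root.
The smallest primitive root mod 29 is g = 2.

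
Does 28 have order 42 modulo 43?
p - 1 = 42 has prime divisors 2, 3, 7. Check 28^(42/q) mod 43 for each: 28^(42/2) = 28^21 ≡ 42, 28^(42/3) = 28^14 ≡ 6, 28^(42/7) = 28^6 ≡ 11 (mod 43). None of these is 1, so 28 has order 42 = φ(43), so it is a primitive root mod 43.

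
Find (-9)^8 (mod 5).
(-9) ≡ 1 (mod 5). 8 = 8 (binary 1000). Repeated squaring mod 5: 1^1 ≡ 1; 1^2 ≡ 1² = 1 ≡ 1; 1^4 ≡ 1² = 1 ≡ 1; 1^8 ≡ 1² = 1 ≡ 1. So (-9)^8 ≡ 1 (mod 5).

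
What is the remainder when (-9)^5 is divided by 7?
(-9) ≡ 5 (mod 7). 5 = 4 + 1 (binary 101). Repeated squaring mod 7: 5^1 ≡ 5; 5^2 ≡ 5² = 25 ≡ 4; 5^4 ≡ 4² = 16 ≡ 2. Multiply: (-9)^5 ≡ 5^4 × 5^1 ≡ 2 × 5 (mod 7): 2 × 5 = 10 ≡ 3. So (-9)^5 ≡ 3 (mod 7).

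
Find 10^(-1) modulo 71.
64

Using Extended Euclidean Algorithm:
gcd(10, 71) = 1
Bezout coefficients: 10 × -7 + 71 × 1 = 1
So 10 × -7 ≡ 1 (mod 71)
The inverse is -7 mod 71 = 64
Verification: 10 × 64 = 640 = 9 × 71 + 1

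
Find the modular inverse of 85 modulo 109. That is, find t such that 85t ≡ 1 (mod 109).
59

Using Extended Euclidean Algorithm:
gcd(85, 109) = 1
Bezout coefficients: 85 × -50 + 109 × 39 = 1
So 85 × -50 ≡ 1 (mod 109)
The inverse is -50 mod 109 = 59
Verification: 85 × 59 = 5015 = 46 × 109 + 1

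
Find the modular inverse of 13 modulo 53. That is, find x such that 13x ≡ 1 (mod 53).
49

Using Extended Euclidean Algorithm:
gcd(13, 53) = 1
Bezout coefficients: 13 × -4 + 53 × 1 = 1
So 13 × -4 ≡ 1 (mod 53)
The inverse is -4 mod 53 = 49
Verification: 13 × 49 = 637 = 12 × 53 + 1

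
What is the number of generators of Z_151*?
Number of primitive roots mod 151 = φ(150) = 40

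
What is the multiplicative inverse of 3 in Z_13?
3^(-1) ≡ 9 (mod 13). Verification: 3 × 9 = 27 ≡ 1 (mod 13)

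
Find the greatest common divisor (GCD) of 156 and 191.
1

Using the Euclidean algorithm:
156 = 0 × 191 + 156
191 = 1 × 156 + 35
156 = 4 × 35 + 16
35 = 2 × 16 + 3
16 = 5 × 3 + 1
3 = 3 × 1 + 0

GCD(156, 191) = 1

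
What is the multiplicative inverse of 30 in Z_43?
33

Using Extended Euclidean Algorithm:
gcd(30, 43) = 1
Bezout coefficients: 30 × -10 + 43 × 7 = 1
So 30 × -10 ≡ 1 (mod 43)
The inverse is -10 mod 43 = 33
Verification: 30 × 33 = 990 = 23 × 43 + 1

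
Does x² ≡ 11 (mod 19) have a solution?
By Euler's criterion: 11^{9} ≡ 1 (mod 19). Since this equals 1, 11 is a QR.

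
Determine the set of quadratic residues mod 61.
QRs mod 61: {1, 3, 4, 5, 9, 12, 13, 14, 15, 16, 19, 20, 22, 25, 27, 34, 36, 39, 41, 42, 45, 46, 47, 48, 49, 52, 56, 57, 58, 60}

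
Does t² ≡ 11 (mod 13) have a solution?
By Euler's criterion: 11^{6} ≡ 12 (mod 13). Since this equals -1 (≡ 12), 11 is not a QR.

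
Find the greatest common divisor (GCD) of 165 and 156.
3

Using the Euclidean algorithm:
165 = 1 × 156 + 9
156 = 17 × 9 + 3
9 = 3 × 3 + 0

GCD(165, 156) = 3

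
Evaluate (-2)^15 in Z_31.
Using repeated squaring. (-2) ≡ 29 (mod 31). 15 = 8 + 4 + 2 + 1 (binary 1111). Repeated squaring mod 31: 29^1 ≡ 29; 29^2 ≡ 29² = 841 ≡ 4; 29^4 ≡ 4² = 16 ≡ 16; 29^8 ≡ 16² = 256 ≡ 8. Multiply: (-2)^15 ≡ 29^8 × 29^4 × 29^2 × 29^1 ≡ 8 × 16 × 4 × 29 (mod 31): 8 × 16 = 128 ≡ 4; 4 × 4 = 16 ≡ 16; 16 × 29 = 464 ≡ 30. So (-2)^15 ≡ 30 (mod 31).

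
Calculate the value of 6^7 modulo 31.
7 = 4 + 2 + 1 (binary 111). Repeated squaring mod 31: 6^1 ≡ 6; 6^2 ≡ 6² = 36 ≡ 5; 6^4 ≡ 5² = 25 ≡ 25. Multiply: 6^7 = 6^4 × 6^2 × 6^1 ≡ 25 × 5 × 6 (mod 31): 25 × 5 = 125 ≡ 1; 1 × 6 = 6 ≡ 6. So 6^7 ≡ 6 (mod 31).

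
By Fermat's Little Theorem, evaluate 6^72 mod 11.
By Fermat: 6^{10} ≡ 1 (mod 11). 72 = 7×10 + 2. So 6^{72} ≡ 6^{2} ≡ 3 (mod 11)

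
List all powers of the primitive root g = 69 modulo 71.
g^1, g^2, ..., g^{70} mod 71: {69, 4, 63, 16, 39, 64, 14, 43, 56, 30, 11, 49, 44, 54, 34, 3, 65, 12, 47, 48, 46, 50, 42, 58, 26, 19, 33, 5, 61, 20, 31, 9, 53, 36, 70, 2, 67, 8, 55, 32, 7, 57, 28, 15, 41, 60, 22, 27, 17, 37, 68, 6, 59, 24, 23, 25, 21, 29, 13, 45, 52, 38, 66, 10, 51, 40, 62, 18, 35, 1}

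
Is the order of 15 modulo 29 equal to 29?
No, the actual order is 28, not 29.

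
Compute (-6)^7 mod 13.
(-6) ≡ 7 (mod 13). 7 = 4 + 2 + 1 (binary 111). Repeated squaring mod 13: 7^1 ≡ 7; 7^2 ≡ 7² = 49 ≡ 10; 7^4 ≡ 10² = 100 ≡ 9. Multiply: (-6)^7 ≡ 7^4 × 7^2 × 7^1 ≡ 9 × 10 × 7 (mod 13): 9 × 10 = 90 ≡ 12; 12 × 7 = 84 ≡ 6. So (-6)^7 ≡ 6 (mod 13).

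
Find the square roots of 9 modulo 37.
The square roots of 9 mod 37 are 34 and 3. Verify: 34² = 1156 ≡ 9 (mod 37)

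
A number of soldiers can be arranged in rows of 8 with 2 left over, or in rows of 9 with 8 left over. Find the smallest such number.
M = 8 × 9 = 72. M₁ = 9, y₁ ≡ 1 (mod 8). M₂ = 8, y₂ ≡ 8 (mod 9). k = 2×9×1 + 8×8×8 ≡ 26 (mod 72). The smallest positive such number is 26.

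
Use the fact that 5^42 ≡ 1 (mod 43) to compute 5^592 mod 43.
By Fermat: 5^{42} ≡ 1 (mod 43). 592 ≡ 4 (mod 42). So 5^{592} ≡ 5^{4} ≡ 23 (mod 43)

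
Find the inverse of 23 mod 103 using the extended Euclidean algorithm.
Extended GCD: 23(9) + 103(-2) = 1. So 23^(-1) ≡ 9 ≡ 9 (mod 103). Verify: 23 × 9 = 207 ≡ 1 (mod 103)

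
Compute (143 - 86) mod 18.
3

(143 - 86) = 57
57 mod 18 = 3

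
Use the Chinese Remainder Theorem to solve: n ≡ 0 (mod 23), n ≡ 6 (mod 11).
138

Using the Chinese Remainder Theorem:
M = product of moduli = 253
For equation 1: M_1 = 11, 11 ≡ 11 (mod 23), inverse of 11 mod 23 is 21 (check: 11 × 21 = 231 ≡ 1 (mod 23))
For equation 2: M_2 = 23, 23 ≡ 1 (mod 11), inverse of 23 mod 11 is 1 (check: 1 × 1 = 1 ≡ 1 (mod 11))
Combine: n ≡ Σ r_i×M_i×(M_i⁻¹ mod m_i) = 0×11×21 + 6×23×1 = 0 + 138 = 138
138 mod 253 = 138
n ≡ 138 (mod 253)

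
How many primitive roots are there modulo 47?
22

The number of primitive roots modulo p is φ(p-1) = φ(46)
φ(46) = 22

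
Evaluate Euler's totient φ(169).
156

Prime factorization: 169 = 13^2
Using the formula φ(n) = n × Π(1 - 1/p) for each prime factor p:
φ(169) = 169 × (1 - 1/13)
φ(169) = 156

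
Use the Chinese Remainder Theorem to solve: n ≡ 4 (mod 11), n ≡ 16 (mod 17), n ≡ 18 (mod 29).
917

Using the Chinese Remainder Theorem:
M = product of moduli = 5423
For equation 1: M_1 = 493, 493 ≡ 9 (mod 11), inverse of 493 mod 11 is 5 (check: 9 × 5 = 45 ≡ 1 (mod 11))
For equation 2: M_2 = 319, 319 ≡ 13 (mod 17), inverse of 319 mod 17 is 4 (check: 13 × 4 = 52 ≡ 1 (mod 17))
For equation 3: M_3 = 187, 187 ≡ 13 (mod 29), inverse of 187 mod 29 is 9 (check: 13 × 9 = 117 ≡ 1 (mod 29))
Combine: n ≡ Σ r_i×M_i×(M_i⁻¹ mod m_i) = 4×493×5 + 16×319×4 + 18×187×9 = 9860 + 20416 + 30294 = 60570
60570 mod 5423 = 917
n ≡ 917 (mod 5423)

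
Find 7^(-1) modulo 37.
16

Using Extended Euclidean Algorithm:
gcd(7, 37) = 1
Bezout coefficients: 7 × 16 + 37 × -3 = 1
So 7 × 16 ≡ 1 (mod 37)
The inverse is 16 mod 37 = 16
Verification: 7 × 16 = 112 = 3 × 37 + 1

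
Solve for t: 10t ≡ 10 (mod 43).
1

Since gcd(10, 43) = 1 divides 10, a solution exists.
Multiply both sides by the inverse of 10 mod 43:
  10^(-1) mod 43 = 13
  x ≡ 13 × 10 ≡ 130 ≡ 1 (mod 43)
Verification: 10 × 1 = 10 = 0 × 43 + 10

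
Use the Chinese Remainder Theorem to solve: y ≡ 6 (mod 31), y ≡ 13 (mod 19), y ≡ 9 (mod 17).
9988

Using the Chinese Remainder Theorem:
M = product of moduli = 10013
For equation 1: M_1 = 323, 323 ≡ 13 (mod 31), inverse of 323 mod 31 is 12 (check: 13 × 12 = 156 ≡ 1 (mod 31))
For equation 2: M_2 = 527, 527 ≡ 14 (mod 19), inverse of 527 mod 19 is 15 (check: 14 × 15 = 210 ≡ 1 (mod 19))
For equation 3: M_3 = 589, 589 ≡ 11 (mod 17), inverse of 589 mod 17 is 14 (check: 11 × 14 = 154 ≡ 1 (mod 17))
Combine: y ≡ Σ r_i×M_i×(M_i⁻¹ mod m_i) = 6×323×12 + 13×527×15 + 9×589×14 = 23256 + 102765 + 74214 = 200235
200235 mod 10013 = 9988
y ≡ 9988 (mod 10013)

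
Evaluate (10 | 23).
(10/23) = 10^{11} mod 23 = -1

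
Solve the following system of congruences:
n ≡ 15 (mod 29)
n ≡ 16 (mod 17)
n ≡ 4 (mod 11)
1291

Using the Chinese Remainder Theorem:
M = product of moduli = 5423
For equation 1: M_1 = 187, 187 ≡ 13 (mod 29), inverse of 187 mod 29 is 9 (check: 13 × 9 = 117 ≡ 1 (mod 29))
For equation 2: M_2 = 319, 319 ≡ 13 (mod 17), inverse of 319 mod 17 is 4 (check: 13 × 4 = 52 ≡ 1 (mod 17))
For equation 3: M_3 = 493, 493 ≡ 9 (mod 11), inverse of 493 mod 11 is 5 (check: 9 × 5 = 45 ≡ 1 (mod 11))
Combine: n ≡ Σ r_i×M_i×(M_i⁻¹ mod m_i) = 15×187×9 + 16×319×4 + 4×493×5 = 25245 + 20416 + 9860 = 55521
55521 mod 5423 = 1291
n ≡ 1291 (mod 5423)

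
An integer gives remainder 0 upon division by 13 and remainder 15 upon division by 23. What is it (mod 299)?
M = 13 × 23 = 299. M₁ = 23, y₁ ≡ 4 (mod 13). M₂ = 13, y₂ ≡ 16 (mod 23). y = 0×23×4 + 15×13×16 ≡ 130 (mod 299). The smallest positive such number is 130.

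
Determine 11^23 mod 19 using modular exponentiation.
Using Fermat: 11^{18} ≡ 1 (mod 19). 23 ≡ 5 (mod 18). So 11^{23} ≡ 11^{5} ≡ 7 (mod 19)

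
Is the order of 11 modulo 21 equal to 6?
Yes, ord_21(11) = 6.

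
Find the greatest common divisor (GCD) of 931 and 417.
1

Using the Euclidean algorithm:
931 = 2 × 417 + 97
417 = 4 × 97 + 29
97 = 3 × 29 + 10
29 = 2 × 10 + 9
10 = 1 × 9 + 1
9 = 9 × 1 + 0

GCD(931, 417) = 1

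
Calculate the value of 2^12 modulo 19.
Using repeated squaring. 12 = 8 + 4 (binary 1100). Repeated squaring mod 19: 2^1 ≡ 2; 2^2 ≡ 2² = 4 ≡ 4; 2^4 ≡ 4² = 16 ≡ 16; 2^8 ≡ 16² = 256 ≡ 9. Multiply: 2^12 = 2^8 × 2^4 ≡ 9 × 16 (mod 19): 9 × 16 = 144 ≡ 11. So 2^12 ≡ 11 (mod 19).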